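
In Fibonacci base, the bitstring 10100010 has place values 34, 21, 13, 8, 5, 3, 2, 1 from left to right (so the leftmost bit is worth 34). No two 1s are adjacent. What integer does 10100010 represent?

Summing the place values of the 1 bits: 34 + 13 + 2 = 49.

49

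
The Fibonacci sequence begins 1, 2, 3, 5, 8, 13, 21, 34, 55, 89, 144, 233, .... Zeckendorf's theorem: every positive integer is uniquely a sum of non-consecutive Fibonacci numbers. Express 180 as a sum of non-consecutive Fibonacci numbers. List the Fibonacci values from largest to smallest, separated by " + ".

180: greatest Fibonacci not exceeding it is 144, leaving 36
36: greatest Fibonacci not exceeding it is 34, leaving 2
2: greatest Fibonacci not exceeding it is 2, leaving 0
So 180 = 144 + 34 + 2, with no two terms consecutive in the sequence.

144 + 34 + 2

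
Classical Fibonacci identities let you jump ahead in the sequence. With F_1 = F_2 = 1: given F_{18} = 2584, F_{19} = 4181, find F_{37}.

By the addition formula F_{m+n} = F_m F_{n+1} + F_{m−1} F_n with m=19, n=18: F_{37} = 4181·4181 + 2584·2584 = 17480761 + 6677056 = 24157817.

24157817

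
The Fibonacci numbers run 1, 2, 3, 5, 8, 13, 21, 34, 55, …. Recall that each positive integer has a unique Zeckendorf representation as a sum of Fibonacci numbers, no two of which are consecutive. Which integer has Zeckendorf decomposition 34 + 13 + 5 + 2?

54

34 + 13 + 5 + 2 = 54.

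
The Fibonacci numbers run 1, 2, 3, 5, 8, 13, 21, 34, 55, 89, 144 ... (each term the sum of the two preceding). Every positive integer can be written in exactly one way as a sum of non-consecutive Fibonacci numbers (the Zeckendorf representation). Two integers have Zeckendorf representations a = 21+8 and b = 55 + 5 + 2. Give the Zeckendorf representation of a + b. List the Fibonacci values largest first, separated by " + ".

The two numbers are 29 and 62, so their sum is 91.
largest Fibonacci ≤ 91 is 89; 91 − 89 = 2
largest Fibonacci ≤ 2 is 2; 2 − 2 = 0

89 + 2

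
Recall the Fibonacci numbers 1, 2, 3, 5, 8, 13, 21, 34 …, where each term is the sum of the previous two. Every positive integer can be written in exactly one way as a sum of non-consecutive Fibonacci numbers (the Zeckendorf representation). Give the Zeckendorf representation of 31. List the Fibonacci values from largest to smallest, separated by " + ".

Repeatedly subtract the largest Fibonacci number that fits:
take 21 (≤ 31); 31 − 21 = 10
take 8 (≤ 10); 10 − 8 = 2
take 2 (≤ 2); 2 − 2 = 0
So 31 = 21 + 8 + 2, with no two terms consecutive in the sequence.

21 + 8 + 2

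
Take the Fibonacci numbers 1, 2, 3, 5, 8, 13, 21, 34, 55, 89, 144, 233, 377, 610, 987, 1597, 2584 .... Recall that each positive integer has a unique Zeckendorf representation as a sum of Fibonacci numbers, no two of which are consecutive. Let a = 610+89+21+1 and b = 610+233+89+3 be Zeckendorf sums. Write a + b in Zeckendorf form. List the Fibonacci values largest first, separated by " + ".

The two numbers are 721 and 935, so their sum is 1656.
1597 ≤ 1656 < 2584, so take 1597; remainder 59
55 ≤ 59 < 89, so take 55; remainder 4
3 ≤ 4 < 5, so take 3; remainder 1
1 ≤ 1 < 2, so take 1; remainder 0

1597 + 55 + 3 + 1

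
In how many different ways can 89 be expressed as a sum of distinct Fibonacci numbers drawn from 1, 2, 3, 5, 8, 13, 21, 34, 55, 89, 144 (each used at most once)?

Starting from the Zeckendorf form and repeatedly splitting a term F_k into F_{k−1} + F_{k−2} (when neither is already used) reaches every representation.
89 = 89 = 55+34 = 55+21+13 = 55+21+8+5 = … (1 more), for 5 in all.

5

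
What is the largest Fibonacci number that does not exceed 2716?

2584 ≤ 2716 < 4181, so the largest Fibonacci number not exceeding 2716 is 2584.

2584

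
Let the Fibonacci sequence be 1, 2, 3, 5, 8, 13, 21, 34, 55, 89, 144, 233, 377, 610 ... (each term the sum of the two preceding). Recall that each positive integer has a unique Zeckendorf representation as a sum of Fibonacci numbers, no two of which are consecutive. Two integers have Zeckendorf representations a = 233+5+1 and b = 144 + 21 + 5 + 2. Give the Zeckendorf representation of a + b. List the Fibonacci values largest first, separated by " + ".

377 + 34

The two numbers are 239 and 172, so their sum is 411.
subtract 377 from 411: 34 remains
subtract 34 from 34: 0 remains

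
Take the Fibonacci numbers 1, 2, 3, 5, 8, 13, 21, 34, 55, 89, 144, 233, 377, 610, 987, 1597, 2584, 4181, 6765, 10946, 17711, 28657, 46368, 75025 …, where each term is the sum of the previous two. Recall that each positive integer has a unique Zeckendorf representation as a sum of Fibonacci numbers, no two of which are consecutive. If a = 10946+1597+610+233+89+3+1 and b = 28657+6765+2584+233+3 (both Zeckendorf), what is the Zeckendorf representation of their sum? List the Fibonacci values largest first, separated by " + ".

The two numbers are 13479 and 38242, so their sum is 51721.
Repeatedly subtract the largest Fibonacci number that fits:
take 46368 (≤ 51721); 51721 − 46368 = 5353
take 4181 (≤ 5353); 5353 − 4181 = 1172
take 987 (≤ 1172); 1172 − 987 = 185
take 144 (≤ 185); 185 − 144 = 41
take 34 (≤ 41); 41 − 34 = 7
take 5 (≤ 7); 7 − 5 = 2
take 2 (≤ 2); 2 − 2 = 0

46368 + 4181 + 987 + 144 + 34 + 5 + 2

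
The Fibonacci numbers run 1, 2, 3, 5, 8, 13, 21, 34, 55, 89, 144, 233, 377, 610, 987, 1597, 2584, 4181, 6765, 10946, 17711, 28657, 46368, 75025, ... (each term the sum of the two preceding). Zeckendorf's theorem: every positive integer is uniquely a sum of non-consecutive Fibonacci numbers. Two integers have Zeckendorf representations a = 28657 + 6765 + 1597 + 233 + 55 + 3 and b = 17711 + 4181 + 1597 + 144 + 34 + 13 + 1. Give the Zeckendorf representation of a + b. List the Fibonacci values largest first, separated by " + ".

46368 + 10946 + 2584 + 987 + 89 + 13 + 3 + 1

The two numbers are 37310 and 23681, so their sum is 60991.
largest Fibonacci ≤ 60991 is 46368; 60991 − 46368 = 14623
largest Fibonacci ≤ 14623 is 10946; 14623 − 10946 = 3677
largest Fibonacci ≤ 3677 is 2584; 3677 − 2584 = 1093
largest Fibonacci ≤ 1093 is 987; 1093 − 987 = 106
largest Fibonacci ≤ 106 is 89; 106 − 89 = 17
largest Fibonacci ≤ 17 is 13; 17 − 13 = 4
largest Fibonacci ≤ 4 is 3; 4 − 3 = 1
largest Fibonacci ≤ 1 is 1; 1 − 1 = 0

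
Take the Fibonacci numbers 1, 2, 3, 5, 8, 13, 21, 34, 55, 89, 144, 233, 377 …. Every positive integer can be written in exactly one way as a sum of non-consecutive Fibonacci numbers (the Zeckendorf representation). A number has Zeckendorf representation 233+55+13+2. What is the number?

233+55+13+2 = 303.

303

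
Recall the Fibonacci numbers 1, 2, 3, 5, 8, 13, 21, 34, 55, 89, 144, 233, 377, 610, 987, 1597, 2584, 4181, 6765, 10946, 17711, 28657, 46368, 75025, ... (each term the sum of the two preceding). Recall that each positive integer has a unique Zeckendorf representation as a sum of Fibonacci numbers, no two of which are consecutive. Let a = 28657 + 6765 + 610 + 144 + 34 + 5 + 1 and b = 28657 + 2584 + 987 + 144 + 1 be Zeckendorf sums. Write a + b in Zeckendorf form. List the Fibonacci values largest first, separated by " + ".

46368 + 17711 + 4181 + 233 + 89 + 5 + 2

The two numbers are 36216 and 32373, so their sum is 68589.
Repeatedly subtract the largest Fibonacci number that fits:
68589 − 46368 = 22221
22221 − 17711 = 4510
4510 − 4181 = 329
329 − 233 = 96
96 − 89 = 7
7 − 5 = 2
2 − 2 = 0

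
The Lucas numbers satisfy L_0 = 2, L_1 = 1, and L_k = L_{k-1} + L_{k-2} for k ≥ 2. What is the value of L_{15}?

1364

Iterating the recurrence up to L_{11} = 199 and L_{10} = 123:
L_{12} = L_{11} + L_{10} = 199 + 123 = 322
L_{13} = L_{12} + L_{11} = 322 + 199 = 521
L_{14} = L_{13} + L_{12} = 521 + 322 = 843
L_{15} = L_{14} + L_{13} = 843 + 521 = 1364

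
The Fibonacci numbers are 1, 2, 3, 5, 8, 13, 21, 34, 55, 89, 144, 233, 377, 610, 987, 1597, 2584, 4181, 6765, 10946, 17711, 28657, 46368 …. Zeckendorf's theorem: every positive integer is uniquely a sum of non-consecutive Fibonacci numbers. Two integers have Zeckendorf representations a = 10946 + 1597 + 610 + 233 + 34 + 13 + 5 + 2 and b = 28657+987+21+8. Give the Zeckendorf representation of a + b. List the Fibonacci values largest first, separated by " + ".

The two numbers are 13440 and 29673, so their sum is 43113.
Greedily peel off the largest Fibonacci term at each step:
take 28657 (≤ 43113); 43113 − 28657 = 14456
take 10946 (≤ 14456); 14456 − 10946 = 3510
take 2584 (≤ 3510); 3510 − 2584 = 926
take 610 (≤ 926); 926 − 610 = 316
take 233 (≤ 316); 316 − 233 = 83
take 55 (≤ 83); 83 − 55 = 28
take 21 (≤ 28); 28 − 21 = 7
take 5 (≤ 7); 7 − 5 = 2
take 2 (≤ 2); 2 − 2 = 0

28657 + 10946 + 2584 + 610 + 233 + 55 + 21 + 5 + 2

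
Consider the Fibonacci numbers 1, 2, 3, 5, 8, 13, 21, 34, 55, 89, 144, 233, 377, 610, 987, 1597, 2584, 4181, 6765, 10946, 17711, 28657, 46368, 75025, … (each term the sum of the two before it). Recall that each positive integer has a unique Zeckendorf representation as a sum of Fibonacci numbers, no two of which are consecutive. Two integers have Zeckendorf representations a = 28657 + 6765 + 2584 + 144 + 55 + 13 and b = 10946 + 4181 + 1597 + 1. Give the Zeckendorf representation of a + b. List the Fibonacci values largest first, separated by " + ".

46368 + 6765 + 1597 + 144 + 55 + 13 + 1

The two numbers are 38218 and 16725, so their sum is 54943.
subtract 46368 from 54943: 8575 remains
subtract 6765 from 8575: 1810 remains
subtract 1597 from 1810: 213 remains
subtract 144 from 213: 69 remains
subtract 55 from 69: 14 remains
subtract 13 from 14: 1 remains
subtract 1 from 1: 0 remains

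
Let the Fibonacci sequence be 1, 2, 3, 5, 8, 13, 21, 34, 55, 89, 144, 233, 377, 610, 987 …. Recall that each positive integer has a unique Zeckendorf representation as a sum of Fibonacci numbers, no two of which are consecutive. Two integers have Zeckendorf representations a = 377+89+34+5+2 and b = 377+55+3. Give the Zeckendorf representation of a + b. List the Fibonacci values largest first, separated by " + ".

The two numbers are 507 and 435, so their sum is 942.
Repeatedly subtract the largest Fibonacci number that fits:
subtract 610 from 942: 332 remains
subtract 233 from 332: 99 remains
subtract 89 from 99: 10 remains
subtract 8 from 10: 2 remains
subtract 2 from 2: 0 remains

610 + 233 + 89 + 8 + 2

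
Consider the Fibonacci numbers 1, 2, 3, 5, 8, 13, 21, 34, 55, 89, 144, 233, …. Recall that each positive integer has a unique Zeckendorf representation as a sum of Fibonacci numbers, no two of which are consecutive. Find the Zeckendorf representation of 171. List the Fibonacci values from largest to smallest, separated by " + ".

144 + 21 + 5 + 1

Greedy algorithm:
largest Fibonacci ≤ 171 is 144; 171 − 144 = 27
largest Fibonacci ≤ 27 is 21; 27 − 21 = 6
largest Fibonacci ≤ 6 is 5; 6 − 5 = 1
largest Fibonacci ≤ 1 is 1; 1 − 1 = 0
So 171 = 144 + 21 + 5 + 1, with no two terms consecutive in the sequence.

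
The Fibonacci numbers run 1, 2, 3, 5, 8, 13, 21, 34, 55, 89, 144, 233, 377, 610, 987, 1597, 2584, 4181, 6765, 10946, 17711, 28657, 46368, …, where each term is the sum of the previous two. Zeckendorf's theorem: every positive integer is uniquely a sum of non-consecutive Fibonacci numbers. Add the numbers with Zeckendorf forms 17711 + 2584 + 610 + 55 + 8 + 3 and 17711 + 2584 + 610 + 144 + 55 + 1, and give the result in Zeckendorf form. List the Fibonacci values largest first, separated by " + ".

28657 + 10946 + 1597 + 610 + 233 + 21 + 8 + 3 + 1

The two numbers are 20971 and 21105, so their sum is 42076.
subtract 28657 from 42076: 13419 remains
subtract 10946 from 13419: 2473 remains
subtract 1597 from 2473: 876 remains
subtract 610 from 876: 266 remains
subtract 233 from 266: 33 remains
subtract 21 from 33: 12 remains
subtract 8 from 12: 4 remains
subtract 3 from 4: 1 remains
subtract 1 from 1: 0 remains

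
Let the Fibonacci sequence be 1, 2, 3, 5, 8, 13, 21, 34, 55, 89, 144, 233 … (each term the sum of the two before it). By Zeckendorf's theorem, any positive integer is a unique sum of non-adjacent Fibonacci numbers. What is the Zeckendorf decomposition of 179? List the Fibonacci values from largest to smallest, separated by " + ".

144 + 34 + 1

Repeatedly subtract the largest Fibonacci number that fits:
largest Fibonacci ≤ 179 is 144; 179 − 144 = 35
largest Fibonacci ≤ 35 is 34; 35 − 34 = 1
largest Fibonacci ≤ 1 is 1; 1 − 1 = 0
So 179 = 144 + 34 + 1, with no two terms consecutive in the sequence.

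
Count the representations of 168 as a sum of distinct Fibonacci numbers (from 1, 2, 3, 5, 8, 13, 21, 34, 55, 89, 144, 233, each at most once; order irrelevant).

Starting from the Zeckendorf form and repeatedly splitting a term F_k into F_{k−1} + F_{k−2} (when neither is already used) reaches every representation.
168 = 144+21+3 = 144+21+2+1 = 144+13+8+3 = 89+55+21+3 = … (9 more), for 13 in all.

13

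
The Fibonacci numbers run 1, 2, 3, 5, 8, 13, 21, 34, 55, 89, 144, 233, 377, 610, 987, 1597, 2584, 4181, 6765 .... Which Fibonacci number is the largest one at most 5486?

4181

4181 ≤ 5486 < 6765, so the largest Fibonacci number not exceeding 5486 is 4181.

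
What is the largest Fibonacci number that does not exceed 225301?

196418 ≤ 225301 < 317811, so the largest Fibonacci number not exceeding 225301 is 196418.

196418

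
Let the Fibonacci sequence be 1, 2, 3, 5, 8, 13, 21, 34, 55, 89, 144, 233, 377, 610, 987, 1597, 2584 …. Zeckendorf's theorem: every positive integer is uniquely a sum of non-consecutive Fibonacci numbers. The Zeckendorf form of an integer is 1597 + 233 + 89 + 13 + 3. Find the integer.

1597 + 233 + 89 + 13 + 3 = 1935.

1935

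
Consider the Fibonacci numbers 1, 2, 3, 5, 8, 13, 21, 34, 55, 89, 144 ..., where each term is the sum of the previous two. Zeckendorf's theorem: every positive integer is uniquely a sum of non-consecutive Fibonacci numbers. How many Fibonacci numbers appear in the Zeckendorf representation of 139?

4

subtract 89 from 139: 50 remains
subtract 34 from 50: 16 remains
subtract 13 from 16: 3 remains
subtract 3 from 3: 0 remains
139 = 89 + 34 + 13 + 3, which has 4 terms.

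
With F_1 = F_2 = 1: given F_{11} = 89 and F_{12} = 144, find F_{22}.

17711

By the doubling identity F_{2k} = F_k(2F_{k+1} − F_k): F_{22} = 89·(2·144 − 89) = 89·199 = 17711.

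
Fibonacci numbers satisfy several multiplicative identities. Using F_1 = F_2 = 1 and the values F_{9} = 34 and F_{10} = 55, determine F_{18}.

2584

By the doubling identity F_{2k} = F_k(2F_{k+1} − F_k): F_{18} = 34·(2·55 − 34) = 34·76 = 2584.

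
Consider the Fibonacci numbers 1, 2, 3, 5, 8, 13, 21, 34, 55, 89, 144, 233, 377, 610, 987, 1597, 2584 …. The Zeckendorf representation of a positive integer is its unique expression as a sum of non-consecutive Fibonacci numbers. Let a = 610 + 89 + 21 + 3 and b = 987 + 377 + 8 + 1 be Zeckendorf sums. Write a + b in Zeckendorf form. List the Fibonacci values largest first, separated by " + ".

The two numbers are 723 and 1373, so their sum is 2096.
Greedy algorithm:
1597 ≤ 2096 < 2584, so take 1597; remainder 499
377 ≤ 499 < 610, so take 377; remainder 122
89 ≤ 122 < 144, so take 89; remainder 33
21 ≤ 33 < 34, so take 21; remainder 12
8 ≤ 12 < 13, so take 8; remainder 4
3 ≤ 4 < 5, so take 3; remainder 1
1 ≤ 1 < 2, so take 1; remainder 0

1597 + 377 + 89 + 21 + 8 + 3 + 1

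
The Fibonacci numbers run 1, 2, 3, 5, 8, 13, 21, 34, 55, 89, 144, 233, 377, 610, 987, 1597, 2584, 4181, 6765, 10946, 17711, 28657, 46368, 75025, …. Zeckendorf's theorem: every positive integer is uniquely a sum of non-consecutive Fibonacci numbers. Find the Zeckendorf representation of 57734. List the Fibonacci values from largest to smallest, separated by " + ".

largest Fibonacci ≤ 57734 is 46368; 57734 − 46368 = 11366
largest Fibonacci ≤ 11366 is 10946; 11366 − 10946 = 420
largest Fibonacci ≤ 420 is 377; 420 − 377 = 43
largest Fibonacci ≤ 43 is 34; 43 − 34 = 9
largest Fibonacci ≤ 9 is 8; 9 − 8 = 1
largest Fibonacci ≤ 1 is 1; 1 − 1 = 0
So 57734 = 46368 + 10946 + 377 + 34 + 8 + 1, with no two terms consecutive in the sequence.

46368 + 10946 + 377 + 34 + 8 + 1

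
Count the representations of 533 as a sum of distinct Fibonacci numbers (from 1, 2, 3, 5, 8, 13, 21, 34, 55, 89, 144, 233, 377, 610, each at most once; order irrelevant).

533 = 377+144+8+3+1 = 377+89+55+8+3+1 = 377+89+34+21+8+3+1 = … (2 more), for 5 in all.

5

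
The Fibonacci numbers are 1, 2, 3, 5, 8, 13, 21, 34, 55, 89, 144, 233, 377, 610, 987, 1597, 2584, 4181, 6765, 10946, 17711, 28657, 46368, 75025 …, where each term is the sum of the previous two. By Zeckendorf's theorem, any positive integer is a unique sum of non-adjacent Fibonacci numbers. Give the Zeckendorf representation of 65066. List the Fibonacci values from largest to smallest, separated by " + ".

46368 + 17711 + 987

46368 ≤ 65066 < 75025, so take 46368; remainder 18698
17711 ≤ 18698 < 28657, so take 17711; remainder 987
987 ≤ 987 < 1597, so take 987; remainder 0
So 65066 = 46368 + 17711 + 987, with no two terms consecutive in the sequence.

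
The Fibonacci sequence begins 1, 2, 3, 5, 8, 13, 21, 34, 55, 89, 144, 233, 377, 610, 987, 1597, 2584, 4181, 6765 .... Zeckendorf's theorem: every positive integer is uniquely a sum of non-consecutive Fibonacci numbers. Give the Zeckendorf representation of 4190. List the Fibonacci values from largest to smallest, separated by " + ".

4181 + 8 + 1

largest Fibonacci ≤ 4190 is 4181; 4190 − 4181 = 9
largest Fibonacci ≤ 9 is 8; 9 − 8 = 1
largest Fibonacci ≤ 1 is 1; 1 − 1 = 0
So 4190 = 4181 + 8 + 1, with no two terms consecutive in the sequence.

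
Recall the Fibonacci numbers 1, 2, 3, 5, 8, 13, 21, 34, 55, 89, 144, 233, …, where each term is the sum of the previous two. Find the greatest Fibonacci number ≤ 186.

144

144 ≤ 186 < 233, so the largest Fibonacci number not exceeding 186 is 144.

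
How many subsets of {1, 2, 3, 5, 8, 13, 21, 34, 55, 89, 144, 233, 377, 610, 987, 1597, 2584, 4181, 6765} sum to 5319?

Starting from the Zeckendorf form and repeatedly splitting a term F_k into F_{k−1} + F_{k−2} (when neither is already used) reaches every representation.
5319 = 4181+987+144+5+2 = 4181+987+89+55+5+2 = 4181+610+377+144+5+2 = 2584+1597+987+144+5+2 = … (18 more), for 22 in all.

22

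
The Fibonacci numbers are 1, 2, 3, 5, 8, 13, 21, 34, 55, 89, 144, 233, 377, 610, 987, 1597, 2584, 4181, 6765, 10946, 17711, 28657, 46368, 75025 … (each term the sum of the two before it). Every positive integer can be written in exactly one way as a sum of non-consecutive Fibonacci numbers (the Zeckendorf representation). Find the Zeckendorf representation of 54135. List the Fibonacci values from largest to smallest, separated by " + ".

Repeatedly subtract the largest Fibonacci number that fits:
largest Fibonacci ≤ 54135 is 46368; 54135 − 46368 = 7767
largest Fibonacci ≤ 7767 is 6765; 7767 − 6765 = 1002
largest Fibonacci ≤ 1002 is 987; 1002 − 987 = 15
largest Fibonacci ≤ 15 is 13; 15 − 13 = 2
largest Fibonacci ≤ 2 is 2; 2 − 2 = 0
So 54135 = 46368 + 6765 + 987 + 13 + 2, with no two terms consecutive in the sequence.

46368 + 6765 + 987 + 13 + 2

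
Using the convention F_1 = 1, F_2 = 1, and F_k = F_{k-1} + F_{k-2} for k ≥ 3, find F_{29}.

514229

Iterating the recurrence up to F_{23} = 28657 and F_{22} = 17711:
F_{24} = F_{23} + F_{22} = 28657 + 17711 = 46368
F_{25} = F_{24} + F_{23} = 46368 + 28657 = 75025
F_{26} = F_{25} + F_{24} = 75025 + 46368 = 121393
F_{27} = F_{26} + F_{25} = 121393 + 75025 = 196418
F_{28} = F_{27} + F_{26} = 196418 + 121393 = 317811
F_{29} = F_{28} + F_{27} = 317811 + 196418 = 514229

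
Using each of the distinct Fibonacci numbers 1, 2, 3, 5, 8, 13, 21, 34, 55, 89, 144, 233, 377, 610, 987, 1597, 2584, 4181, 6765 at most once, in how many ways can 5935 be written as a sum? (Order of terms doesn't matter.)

45

5935 = 4181+1597+144+13 = 4181+1597+144+8+5 = 4181+1597+89+55+13 = … (42 more), for 45 in all.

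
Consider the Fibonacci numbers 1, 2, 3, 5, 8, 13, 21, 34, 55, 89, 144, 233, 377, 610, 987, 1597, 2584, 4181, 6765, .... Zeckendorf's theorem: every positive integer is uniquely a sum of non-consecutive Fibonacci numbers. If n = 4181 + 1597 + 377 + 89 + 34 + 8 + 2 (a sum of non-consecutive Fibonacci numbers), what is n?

4181 + 1597 + 377 + 89 + 34 + 8 + 2 = 6288.

6288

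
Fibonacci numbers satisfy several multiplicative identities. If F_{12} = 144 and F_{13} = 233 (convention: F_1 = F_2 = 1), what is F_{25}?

75025

By F_{2k+1} = F_k² + F_{k+1}²: F_{25} = 144² + 233² = 20736 + 54289 = 75025.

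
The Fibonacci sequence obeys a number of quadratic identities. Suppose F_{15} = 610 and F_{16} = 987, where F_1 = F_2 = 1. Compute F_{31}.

1346269

By F_{2k+1} = F_k² + F_{k+1}²: F_{31} = 610² + 987² = 372100 + 974169 = 1346269.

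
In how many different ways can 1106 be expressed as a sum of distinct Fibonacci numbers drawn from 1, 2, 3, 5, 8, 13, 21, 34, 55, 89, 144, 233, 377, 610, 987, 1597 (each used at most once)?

18

Starting from the Zeckendorf form and repeatedly splitting a term F_k into F_{k−1} + F_{k−2} (when neither is already used) reaches every representation.
1106 = 987+89+21+8+1 = 987+89+21+5+3+1 = 987+55+34+21+8+1 = … (15 more), for 18 in all.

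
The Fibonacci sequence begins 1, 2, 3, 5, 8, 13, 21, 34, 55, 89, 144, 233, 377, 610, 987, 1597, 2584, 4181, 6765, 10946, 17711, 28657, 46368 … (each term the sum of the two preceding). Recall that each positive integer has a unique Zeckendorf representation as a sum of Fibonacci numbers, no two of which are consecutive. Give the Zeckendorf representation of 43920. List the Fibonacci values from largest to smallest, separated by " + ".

43920 − 28657 = 15263
15263 − 10946 = 4317
4317 − 4181 = 136
136 − 89 = 47
47 − 34 = 13
13 − 13 = 0
So 43920 = 28657 + 10946 + 4181 + 89 + 34 + 13, with no two terms consecutive in the sequence.

28657 + 10946 + 4181 + 89 + 34 + 13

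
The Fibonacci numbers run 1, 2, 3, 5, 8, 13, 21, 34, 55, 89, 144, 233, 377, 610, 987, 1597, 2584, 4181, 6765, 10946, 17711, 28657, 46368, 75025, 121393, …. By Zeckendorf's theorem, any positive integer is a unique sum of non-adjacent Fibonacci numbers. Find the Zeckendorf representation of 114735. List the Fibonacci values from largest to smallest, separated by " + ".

75025 + 28657 + 10946 + 89 + 13 + 5

75025 ≤ 114735 < 121393, so take 75025; remainder 39710
28657 ≤ 39710 < 46368, so take 28657; remainder 11053
10946 ≤ 11053 < 17711, so take 10946; remainder 107
89 ≤ 107 < 144, so take 89; remainder 18
13 ≤ 18 < 21, so take 13; remainder 5
5 ≤ 5 < 8, so take 5; remainder 0
So 114735 = 75025 + 28657 + 10946 + 89 + 13 + 5, with no two terms consecutive in the sequence.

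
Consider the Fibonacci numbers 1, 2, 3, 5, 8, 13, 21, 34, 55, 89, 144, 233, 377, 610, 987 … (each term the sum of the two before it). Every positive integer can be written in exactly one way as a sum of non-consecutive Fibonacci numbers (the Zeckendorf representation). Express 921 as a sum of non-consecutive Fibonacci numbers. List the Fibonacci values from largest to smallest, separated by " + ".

Repeatedly subtract the largest Fibonacci number that fits:
610 ≤ 921 < 987, so take 610; remainder 311
233 ≤ 311 < 377, so take 233; remainder 78
55 ≤ 78 < 89, so take 55; remainder 23
21 ≤ 23 < 34, so take 21; remainder 2
2 ≤ 2 < 3, so take 2; remainder 0
So 921 = 610 + 233 + 55 + 21 + 2, with no two terms consecutive in the sequence.

610 + 233 + 55 + 21 + 2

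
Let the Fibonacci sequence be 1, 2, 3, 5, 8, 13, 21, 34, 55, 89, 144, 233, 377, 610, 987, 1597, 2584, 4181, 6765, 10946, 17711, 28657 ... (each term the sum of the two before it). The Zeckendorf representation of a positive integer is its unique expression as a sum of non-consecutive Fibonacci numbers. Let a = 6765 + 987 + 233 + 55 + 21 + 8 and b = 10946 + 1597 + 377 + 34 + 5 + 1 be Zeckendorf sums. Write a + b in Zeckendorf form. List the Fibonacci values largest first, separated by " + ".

17711 + 2584 + 610 + 89 + 34 + 1

The two numbers are 8069 and 12960, so their sum is 21029.
21029 − 17711 = 3318
3318 − 2584 = 734
734 − 610 = 124
124 − 89 = 35
35 − 34 = 1
1 − 1 = 0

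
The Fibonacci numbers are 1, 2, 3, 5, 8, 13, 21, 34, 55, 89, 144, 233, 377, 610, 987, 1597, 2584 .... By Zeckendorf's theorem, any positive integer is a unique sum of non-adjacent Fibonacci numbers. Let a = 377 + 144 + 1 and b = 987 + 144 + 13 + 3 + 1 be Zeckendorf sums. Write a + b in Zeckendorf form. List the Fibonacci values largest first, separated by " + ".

The two numbers are 522 and 1148, so their sum is 1670.
subtract 1597 from 1670: 73 remains
subtract 55 from 73: 18 remains
subtract 13 from 18: 5 remains
subtract 5 from 5: 0 remains

1597 + 55 + 13 + 5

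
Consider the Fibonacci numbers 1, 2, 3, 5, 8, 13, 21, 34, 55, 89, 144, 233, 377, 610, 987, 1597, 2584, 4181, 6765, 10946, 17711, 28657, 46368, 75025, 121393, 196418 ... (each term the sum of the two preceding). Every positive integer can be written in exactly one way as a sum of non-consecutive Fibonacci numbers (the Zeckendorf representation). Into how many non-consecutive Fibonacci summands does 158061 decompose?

7

Repeatedly subtract the largest Fibonacci number that fits:
largest Fibonacci ≤ 158061 is 121393; 158061 − 121393 = 36668
largest Fibonacci ≤ 36668 is 28657; 36668 − 28657 = 8011
largest Fibonacci ≤ 8011 is 6765; 8011 − 6765 = 1246
largest Fibonacci ≤ 1246 is 987; 1246 − 987 = 259
largest Fibonacci ≤ 259 is 233; 259 − 233 = 26
largest Fibonacci ≤ 26 is 21; 26 − 21 = 5
largest Fibonacci ≤ 5 is 5; 5 − 5 = 0
158061 = 121393 + 28657 + 6765 + 987 + 233 + 21 + 5, which has 7 terms.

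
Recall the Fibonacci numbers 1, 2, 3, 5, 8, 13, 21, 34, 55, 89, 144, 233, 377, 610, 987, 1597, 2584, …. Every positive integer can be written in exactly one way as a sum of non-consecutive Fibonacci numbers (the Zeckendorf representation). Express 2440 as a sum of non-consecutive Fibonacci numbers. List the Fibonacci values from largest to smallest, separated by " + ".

2440 − 1597 = 843
843 − 610 = 233
233 − 233 = 0
So 2440 = 1597 + 610 + 233, with no two terms consecutive in the sequence.

1597 + 610 + 233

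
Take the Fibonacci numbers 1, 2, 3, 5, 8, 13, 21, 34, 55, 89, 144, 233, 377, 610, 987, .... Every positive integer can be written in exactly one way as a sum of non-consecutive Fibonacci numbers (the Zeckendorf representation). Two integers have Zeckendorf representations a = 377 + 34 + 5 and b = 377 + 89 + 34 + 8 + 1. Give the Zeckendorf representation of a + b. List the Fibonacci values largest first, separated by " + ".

610 + 233 + 55 + 21 + 5 + 1

The two numbers are 416 and 509, so their sum is 925.
Greedy algorithm:
610 ≤ 925 < 987, so take 610; remainder 315
233 ≤ 315 < 377, so take 233; remainder 82
55 ≤ 82 < 89, so take 55; remainder 27
21 ≤ 27 < 34, so take 21; remainder 6
5 ≤ 6 < 8, so take 5; remainder 1
1 ≤ 1 < 2, so take 1; remainder 0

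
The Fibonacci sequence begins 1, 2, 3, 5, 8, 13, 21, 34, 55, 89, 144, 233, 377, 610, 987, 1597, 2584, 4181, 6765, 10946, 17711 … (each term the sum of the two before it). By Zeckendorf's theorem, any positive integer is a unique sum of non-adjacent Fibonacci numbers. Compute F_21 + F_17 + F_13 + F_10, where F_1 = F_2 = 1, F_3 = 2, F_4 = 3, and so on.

F_21 + F_17 + F_13 + F_10 = 10946 + 1597 + 233 + 55 = 12831.

12831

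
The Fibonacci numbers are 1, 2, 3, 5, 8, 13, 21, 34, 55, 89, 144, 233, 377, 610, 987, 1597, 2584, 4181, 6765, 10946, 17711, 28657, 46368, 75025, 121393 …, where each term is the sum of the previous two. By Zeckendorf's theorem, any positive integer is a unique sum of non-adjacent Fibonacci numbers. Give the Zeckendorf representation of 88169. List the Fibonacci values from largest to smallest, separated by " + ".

75025 + 10946 + 1597 + 377 + 144 + 55 + 21 + 3 + 1

Greedy algorithm:
88169 − 75025 = 13144
13144 − 10946 = 2198
2198 − 1597 = 601
601 − 377 = 224
224 − 144 = 80
80 − 55 = 25
25 − 21 = 4
4 − 3 = 1
1 − 1 = 0
So 88169 = 75025 + 10946 + 1597 + 377 + 144 + 55 + 21 + 3 + 1, with no two terms consecutive in the sequence.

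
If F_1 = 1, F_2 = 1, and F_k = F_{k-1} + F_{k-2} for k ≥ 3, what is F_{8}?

Iterating the recurrence up to F_{2} = 1 and F_{1} = 1:
F_{3} = F_{2} + F_{1} = 1 + 1 = 2
F_{4} = F_{3} + F_{2} = 2 + 1 = 3
F_{5} = F_{4} + F_{3} = 3 + 2 = 5
F_{6} = F_{5} + F_{4} = 5 + 3 = 8
F_{7} = F_{6} + F_{5} = 8 + 5 = 13
F_{8} = F_{7} + F_{6} = 13 + 8 = 21

21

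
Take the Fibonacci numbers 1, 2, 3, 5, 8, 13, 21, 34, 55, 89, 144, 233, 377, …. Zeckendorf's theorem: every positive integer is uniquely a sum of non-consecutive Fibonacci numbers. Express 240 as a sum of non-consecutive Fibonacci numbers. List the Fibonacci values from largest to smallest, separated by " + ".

Greedily peel off the largest Fibonacci term at each step:
240 − 233 = 7
7 − 5 = 2
2 − 2 = 0
So 240 = 233 + 5 + 2, with no two terms consecutive in the sequence.

233 + 5 + 2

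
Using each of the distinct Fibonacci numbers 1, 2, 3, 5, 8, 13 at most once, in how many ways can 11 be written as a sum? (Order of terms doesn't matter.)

3

Each representation comes from the Zeckendorf form by replacing some F_k with F_{k−1} + F_{k−2} where possible.
11 = 8+3 = 8+2+1 = 5+3+2+1 — 3 representations.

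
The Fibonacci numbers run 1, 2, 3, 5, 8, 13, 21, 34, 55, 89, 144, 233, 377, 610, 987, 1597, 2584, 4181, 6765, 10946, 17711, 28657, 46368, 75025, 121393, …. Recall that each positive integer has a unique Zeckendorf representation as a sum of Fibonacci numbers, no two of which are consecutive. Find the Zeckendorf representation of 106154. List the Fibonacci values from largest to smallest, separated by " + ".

Greedily peel off the largest Fibonacci term at each step:
take 75025 (≤ 106154); 106154 − 75025 = 31129
take 28657 (≤ 31129); 31129 − 28657 = 2472
take 1597 (≤ 2472); 2472 − 1597 = 875
take 610 (≤ 875); 875 − 610 = 265
take 233 (≤ 265); 265 − 233 = 32
take 21 (≤ 32); 32 − 21 = 11
take 8 (≤ 11); 11 − 8 = 3
take 3 (≤ 3); 3 − 3 = 0
So 106154 = 75025 + 28657 + 1597 + 610 + 233 + 21 + 8 + 3, with no two terms consecutive in the sequence.

75025 + 28657 + 1597 + 610 + 233 + 21 + 8 + 3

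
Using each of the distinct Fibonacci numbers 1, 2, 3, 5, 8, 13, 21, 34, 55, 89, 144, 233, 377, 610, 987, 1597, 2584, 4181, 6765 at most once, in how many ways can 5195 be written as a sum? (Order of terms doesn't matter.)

36

Starting from the Zeckendorf form and repeatedly splitting a term F_k into F_{k−1} + F_{k−2} (when neither is already used) reaches every representation.
5195 = 4181+987+21+5+1 = 4181+987+21+3+2+1 = 4181+987+13+8+5+1 = … (33 more), for 36 in all.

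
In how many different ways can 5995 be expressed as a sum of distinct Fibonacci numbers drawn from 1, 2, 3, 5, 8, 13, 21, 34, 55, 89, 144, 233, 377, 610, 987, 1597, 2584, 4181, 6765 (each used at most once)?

5995 = 4181+1597+144+55+13+5 = 4181+1597+144+55+13+3+2 = 4181+1597+144+34+21+13+5 = … (42 more), for 45 in all.

45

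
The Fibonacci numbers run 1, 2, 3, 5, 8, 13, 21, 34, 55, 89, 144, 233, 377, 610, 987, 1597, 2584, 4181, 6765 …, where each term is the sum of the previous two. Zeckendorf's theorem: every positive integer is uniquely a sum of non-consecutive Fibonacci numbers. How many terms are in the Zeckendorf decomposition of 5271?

5

largest Fibonacci ≤ 5271 is 4181; 5271 − 4181 = 1090
largest Fibonacci ≤ 1090 is 987; 1090 − 987 = 103
largest Fibonacci ≤ 103 is 89; 103 − 89 = 14
largest Fibonacci ≤ 14 is 13; 14 − 13 = 1
largest Fibonacci ≤ 1 is 1; 1 − 1 = 0
5271 = 4181 + 987 + 89 + 13 + 1, which has 5 terms.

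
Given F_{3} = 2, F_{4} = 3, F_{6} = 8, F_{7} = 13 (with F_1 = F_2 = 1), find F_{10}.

55

By the addition formula F_{m+n} = F_m F_{n+1} + F_{m−1} F_n with m=4, n=6: F_{10} = 3·13 + 2·8 = 39 + 16 = 55.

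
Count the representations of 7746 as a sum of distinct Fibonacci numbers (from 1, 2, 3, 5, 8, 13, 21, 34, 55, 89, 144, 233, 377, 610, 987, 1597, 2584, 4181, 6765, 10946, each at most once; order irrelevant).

Each representation comes from the Zeckendorf form by replacing some F_k with F_{k−1} + F_{k−2} where possible.
7746 = 6765+610+233+89+34+13+2 = 6765+610+233+89+34+8+5+2 = 4181+2584+610+233+89+34+13+2 = … (15 more), for 18 in all.

18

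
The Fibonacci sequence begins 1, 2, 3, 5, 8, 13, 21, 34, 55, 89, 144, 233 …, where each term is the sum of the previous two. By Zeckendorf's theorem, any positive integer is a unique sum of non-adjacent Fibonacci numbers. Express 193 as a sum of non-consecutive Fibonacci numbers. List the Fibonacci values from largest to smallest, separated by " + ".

Greedy algorithm:
144 ≤ 193 < 233, so take 144; remainder 49
34 ≤ 49 < 55, so take 34; remainder 15
13 ≤ 15 < 21, so take 13; remainder 2
2 ≤ 2 < 3, so take 2; remainder 0
So 193 = 144 + 34 + 13 + 2, with no two terms consecutive in the sequence.

144 + 34 + 13 + 2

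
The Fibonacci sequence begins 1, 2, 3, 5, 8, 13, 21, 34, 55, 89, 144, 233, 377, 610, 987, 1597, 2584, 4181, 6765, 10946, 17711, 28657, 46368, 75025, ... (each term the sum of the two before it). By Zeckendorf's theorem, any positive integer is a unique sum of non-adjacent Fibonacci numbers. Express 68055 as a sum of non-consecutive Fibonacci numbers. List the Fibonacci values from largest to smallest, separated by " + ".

46368 + 17711 + 2584 + 987 + 377 + 21 + 5 + 2

subtract 46368 from 68055: 21687 remains
subtract 17711 from 21687: 3976 remains
subtract 2584 from 3976: 1392 remains
subtract 987 from 1392: 405 remains
subtract 377 from 405: 28 remains
subtract 21 from 28: 7 remains
subtract 5 from 7: 2 remains
subtract 2 from 2: 0 remains
So 68055 = 46368 + 17711 + 2584 + 987 + 377 + 21 + 5 + 2, with no two terms consecutive in the sequence.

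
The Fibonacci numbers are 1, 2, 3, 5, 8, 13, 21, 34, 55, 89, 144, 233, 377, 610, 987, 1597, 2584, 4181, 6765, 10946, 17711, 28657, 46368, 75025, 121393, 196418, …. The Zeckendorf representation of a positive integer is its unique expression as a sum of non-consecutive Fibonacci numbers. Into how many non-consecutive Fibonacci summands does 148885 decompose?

6

Greedily peel off the largest Fibonacci term at each step:
121393 ≤ 148885 < 196418, so take 121393; remainder 27492
17711 ≤ 27492 < 28657, so take 17711; remainder 9781
6765 ≤ 9781 < 10946, so take 6765; remainder 3016
2584 ≤ 3016 < 4181, so take 2584; remainder 432
377 ≤ 432 < 610, so take 377; remainder 55
55 ≤ 55 < 89, so take 55; remainder 0
148885 = 121393 + 17711 + 6765 + 2584 + 377 + 55, which has 6 terms.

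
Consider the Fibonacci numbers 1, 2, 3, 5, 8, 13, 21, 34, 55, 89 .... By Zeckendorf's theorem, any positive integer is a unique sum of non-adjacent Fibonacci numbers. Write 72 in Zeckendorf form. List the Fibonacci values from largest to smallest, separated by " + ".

55 + 13 + 3 + 1

Repeatedly subtract the largest Fibonacci number that fits:
72: greatest Fibonacci not exceeding it is 55, leaving 17
17: greatest Fibonacci not exceeding it is 13, leaving 4
4: greatest Fibonacci not exceeding it is 3, leaving 1
1: greatest Fibonacci not exceeding it is 1, leaving 0
So 72 = 55 + 13 + 3 + 1, with no two terms consecutive in the sequence.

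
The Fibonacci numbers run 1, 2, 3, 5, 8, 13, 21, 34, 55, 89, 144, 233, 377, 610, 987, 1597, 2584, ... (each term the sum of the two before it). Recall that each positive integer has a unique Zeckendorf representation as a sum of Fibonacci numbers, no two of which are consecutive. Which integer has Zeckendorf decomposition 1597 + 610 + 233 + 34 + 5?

1597 + 610 + 233 + 34 + 5 = 2479.

2479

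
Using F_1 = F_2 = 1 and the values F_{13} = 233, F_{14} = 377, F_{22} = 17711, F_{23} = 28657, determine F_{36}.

14930352

By the addition formula F_{m+n} = F_m F_{n+1} + F_{m−1} F_n with m=14, n=22: F_{36} = 377·28657 + 233·17711 = 10803689 + 4126663 = 14930352.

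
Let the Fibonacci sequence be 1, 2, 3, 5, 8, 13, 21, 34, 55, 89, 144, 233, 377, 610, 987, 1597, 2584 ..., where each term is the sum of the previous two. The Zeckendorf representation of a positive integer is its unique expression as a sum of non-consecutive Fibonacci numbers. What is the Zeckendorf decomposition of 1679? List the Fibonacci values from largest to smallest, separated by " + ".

Greedy algorithm:
largest Fibonacci ≤ 1679 is 1597; 1679 − 1597 = 82
largest Fibonacci ≤ 82 is 55; 82 − 55 = 27
largest Fibonacci ≤ 27 is 21; 27 − 21 = 6
largest Fibonacci ≤ 6 is 5; 6 − 5 = 1
largest Fibonacci ≤ 1 is 1; 1 − 1 = 0
So 1679 = 1597 + 55 + 21 + 5 + 1, with no two terms consecutive in the sequence.

1597 + 55 + 21 + 5 + 1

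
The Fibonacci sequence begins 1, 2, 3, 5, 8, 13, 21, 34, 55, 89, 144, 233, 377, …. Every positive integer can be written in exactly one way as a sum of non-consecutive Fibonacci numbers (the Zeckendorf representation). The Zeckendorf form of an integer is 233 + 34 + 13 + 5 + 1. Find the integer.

286

233 + 34 + 13 + 5 + 1 = 286.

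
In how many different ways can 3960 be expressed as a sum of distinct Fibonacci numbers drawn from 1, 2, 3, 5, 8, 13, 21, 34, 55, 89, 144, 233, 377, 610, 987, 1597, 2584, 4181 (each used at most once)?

10

3960 = 2584+987+377+8+3+1 = 2584+987+233+144+8+3+1 = 2584+987+233+89+55+8+3+1 = … (7 more), for 10 in all.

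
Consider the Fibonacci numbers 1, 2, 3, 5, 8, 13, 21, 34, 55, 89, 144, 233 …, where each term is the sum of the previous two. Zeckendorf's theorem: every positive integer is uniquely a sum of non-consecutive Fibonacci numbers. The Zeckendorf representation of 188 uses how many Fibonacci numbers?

Repeatedly subtract the largest Fibonacci number that fits:
188: greatest Fibonacci not exceeding it is 144, leaving 44
44: greatest Fibonacci not exceeding it is 34, leaving 10
10: greatest Fibonacci not exceeding it is 8, leaving 2
2: greatest Fibonacci not exceeding it is 2, leaving 0
188 = 144 + 34 + 8 + 2, which has 4 terms.

4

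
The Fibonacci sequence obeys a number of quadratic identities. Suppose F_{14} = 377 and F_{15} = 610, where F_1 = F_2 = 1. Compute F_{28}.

317811

By the doubling identity F_{2k} = F_k(2F_{k+1} − F_k): F_{28} = 377·(2·610 − 377) = 377·843 = 317811.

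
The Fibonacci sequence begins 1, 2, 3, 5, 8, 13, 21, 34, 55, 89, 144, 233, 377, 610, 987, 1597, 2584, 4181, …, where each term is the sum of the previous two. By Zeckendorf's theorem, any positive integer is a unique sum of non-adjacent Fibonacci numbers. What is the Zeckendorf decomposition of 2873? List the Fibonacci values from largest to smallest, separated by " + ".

2584 + 233 + 55 + 1

Greedily peel off the largest Fibonacci term at each step:
take 2584 (≤ 2873); 2873 − 2584 = 289
take 233 (≤ 289); 289 − 233 = 56
take 55 (≤ 56); 56 − 55 = 1
take 1 (≤ 1); 1 − 1 = 0
So 2873 = 2584 + 233 + 55 + 1, with no two terms consecutive in the sequence.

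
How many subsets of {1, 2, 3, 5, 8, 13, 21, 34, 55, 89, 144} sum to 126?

10

Each representation comes from the Zeckendorf form by replacing some F_k with F_{k−1} + F_{k−2} where possible.
126 = 89+34+3 = 89+34+2+1 = 89+21+13+3 = 89+21+13+2+1 = … (6 more), for 10 in all.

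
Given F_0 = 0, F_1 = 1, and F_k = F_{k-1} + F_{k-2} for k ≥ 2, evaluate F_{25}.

Iterating the recurrence up to F_{20} = 6765 and F_{19} = 4181:
F_{21} = F_{20} + F_{19} = 6765 + 4181 = 10946
F_{22} = F_{21} + F_{20} = 10946 + 6765 = 17711
F_{23} = F_{22} + F_{21} = 17711 + 10946 = 28657
F_{24} = F_{23} + F_{22} = 28657 + 17711 = 46368
F_{25} = F_{24} + F_{23} = 46368 + 28657 = 75025

75025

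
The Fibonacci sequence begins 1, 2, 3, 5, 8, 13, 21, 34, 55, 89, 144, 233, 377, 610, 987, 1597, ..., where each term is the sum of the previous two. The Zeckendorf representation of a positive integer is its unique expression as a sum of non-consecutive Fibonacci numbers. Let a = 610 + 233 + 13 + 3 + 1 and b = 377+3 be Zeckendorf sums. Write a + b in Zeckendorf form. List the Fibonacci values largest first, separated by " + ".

The two numbers are 860 and 380, so their sum is 1240.
Repeatedly subtract the largest Fibonacci number that fits:
987 ≤ 1240 < 1597, so take 987; remainder 253
233 ≤ 253 < 377, so take 233; remainder 20
13 ≤ 20 < 21, so take 13; remainder 7
5 ≤ 7 < 8, so take 5; remainder 2
2 ≤ 2 < 3, so take 2; remainder 0

987 + 233 + 13 + 5 + 2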